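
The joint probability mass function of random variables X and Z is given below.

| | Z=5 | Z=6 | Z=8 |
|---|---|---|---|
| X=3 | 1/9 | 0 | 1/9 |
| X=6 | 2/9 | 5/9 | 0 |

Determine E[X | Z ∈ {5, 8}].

P(Z ∈ {5, 8}) = 4/9.
Σ X·P over the event = 3·(1/9) + 3·(1/9) + 6·(2/9) = 2.
E[X | Z ∈ {5, 8}] = (2) / (4/9) = 9/2.

9/2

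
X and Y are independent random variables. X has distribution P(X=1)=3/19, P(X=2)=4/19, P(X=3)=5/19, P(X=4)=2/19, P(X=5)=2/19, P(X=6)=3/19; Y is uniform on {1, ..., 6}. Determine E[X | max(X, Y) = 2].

19/11

P(max(X, Y) = 2) = 11/114.
Summing X·P(x,y) over outcomes with max(X, Y) = 2 gives 1/6.
E[X | max(X, Y) = 2] = (1/6) / (11/114) = 19/11.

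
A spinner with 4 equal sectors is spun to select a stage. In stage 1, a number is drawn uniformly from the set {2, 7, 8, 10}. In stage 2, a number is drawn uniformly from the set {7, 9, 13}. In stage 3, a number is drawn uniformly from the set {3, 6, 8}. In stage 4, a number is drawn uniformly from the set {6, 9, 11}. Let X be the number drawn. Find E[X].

123/16

E[X | stage 1] = (2+7+8+10)/4 = 27/4.
E[X | stage 2] = (7+9+13)/3 = 29/3.
E[X | stage 3] = (3+6+8)/3 = 17/3.
E[X | stage 4] = (6+9+11)/3 = 26/3.
E[X] = (1/4)·(27/4) + (1/4)·(29/3) + (1/4)·(17/3) + (1/4)·(26/3) = 123/16.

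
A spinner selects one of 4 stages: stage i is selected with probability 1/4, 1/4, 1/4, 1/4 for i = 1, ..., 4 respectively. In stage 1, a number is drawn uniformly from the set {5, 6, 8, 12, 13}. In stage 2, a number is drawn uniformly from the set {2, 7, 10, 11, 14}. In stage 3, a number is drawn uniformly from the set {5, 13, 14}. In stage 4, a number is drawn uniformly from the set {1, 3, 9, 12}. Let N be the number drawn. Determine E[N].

2071/240

E[N | stage 1] = (5+6+8+12+13)/5 = 44/5.
E[N | stage 2] = (2+7+10+11+14)/5 = 44/5.
E[N | stage 3] = (5+13+14)/3 = 32/3.
E[N | stage 4] = (1+3+9+12)/4 = 25/4.
By the law of total expectation,
E[N] = (1/4)·(44/5) + (1/4)·(44/5) + (1/4)·(32/3) + (1/4)·(25/4) = 2071/240.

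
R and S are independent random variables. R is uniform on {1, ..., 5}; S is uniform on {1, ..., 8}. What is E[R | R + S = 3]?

3/2

Outcomes with R + S = 3: (1,2), (2,1), each with probability 1/40.
E[R | R + S = 3] = (1 + 2) / 2 = 3/2.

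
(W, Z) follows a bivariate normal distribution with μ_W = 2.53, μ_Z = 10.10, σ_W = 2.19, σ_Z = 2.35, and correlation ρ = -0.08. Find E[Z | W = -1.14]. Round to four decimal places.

E[Z | W=x] = μ_Z + ρ(σ_Z/σ_W)(x − μ_W) for jointly normal variables.
E[Z | W=-1.14] = 10.10 + (-0.08)·(2.35/2.19)·(-1.14 − (2.53)) = 10.10 + (-0.085845)·(-3.67) = 10.4151.

10.4151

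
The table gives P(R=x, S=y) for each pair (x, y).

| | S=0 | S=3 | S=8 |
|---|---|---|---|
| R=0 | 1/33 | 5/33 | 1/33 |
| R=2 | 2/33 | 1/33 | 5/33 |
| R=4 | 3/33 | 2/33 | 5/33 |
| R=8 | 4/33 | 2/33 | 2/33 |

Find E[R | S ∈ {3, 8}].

72/23

P(S ∈ {3, 8}) = 23/33.
Σ R·P over the event = 0·(5/33) + 0·(1/33) + 2·(1/33) + 2·(5/33) + 4·(2/33) + 4·(5/33) + 8·(2/33) + 8·(2/33) = 24/11.
E[R | S ∈ {3, 8}] = (24/11) / (23/33) = 72/23.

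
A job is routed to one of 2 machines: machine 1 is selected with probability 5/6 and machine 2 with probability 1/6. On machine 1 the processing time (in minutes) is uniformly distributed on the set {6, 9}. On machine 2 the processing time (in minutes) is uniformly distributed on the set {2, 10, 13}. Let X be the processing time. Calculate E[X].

275/36

E[X | machine 1] = (6+9)/2 = 15/2.
E[X | machine 2] = (2+10+13)/3 = 25/3.
E[X] = (5/6)·(15/2) + (1/6)·(25/3) = 275/36.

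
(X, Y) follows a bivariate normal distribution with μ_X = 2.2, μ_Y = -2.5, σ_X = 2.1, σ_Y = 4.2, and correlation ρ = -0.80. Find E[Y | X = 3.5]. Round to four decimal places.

For a bivariate normal, E[Y | X=x] = μ_Y + ρ·(σ_Y/σ_X)·(x − μ_X).
E[Y | X=3.5] = -2.5 + (-0.80)·(4.2/2.1)·(3.5 − (2.2)) = -2.5 + (-1.6)·(1.3) = -4.5800.

-4.5800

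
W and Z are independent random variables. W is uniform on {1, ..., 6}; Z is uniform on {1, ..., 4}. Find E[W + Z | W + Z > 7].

P(W + Z > 7) = 1/4.
Summing (W+Z)·P(x,y) over outcomes with W + Z > 7 gives 13/6.
E[W + Z | W + Z > 7] = (13/6) / (1/4) = 26/3.

26/3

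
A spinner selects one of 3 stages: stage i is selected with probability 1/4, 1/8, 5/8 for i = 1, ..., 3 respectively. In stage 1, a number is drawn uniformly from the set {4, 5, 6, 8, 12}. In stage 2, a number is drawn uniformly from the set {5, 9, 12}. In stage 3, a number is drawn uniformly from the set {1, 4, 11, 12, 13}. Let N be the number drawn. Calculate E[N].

191/24

E[N | stage 1] = (4+5+6+8+12)/5 = 7.
E[N | stage 2] = (5+9+12)/3 = 26/3.
E[N | stage 3] = (1+4+11+12+13)/5 = 41/5.
By the law of total expectation,
E[N] = (1/4)·(7) + (1/8)·(26/3) + (5/8)·(41/5) = 191/24.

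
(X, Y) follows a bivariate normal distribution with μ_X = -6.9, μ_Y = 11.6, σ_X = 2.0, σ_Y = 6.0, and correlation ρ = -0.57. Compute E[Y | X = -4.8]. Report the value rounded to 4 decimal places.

8.0090

For a bivariate normal, E[Y | X=x] = μ_Y + ρ·(σ_Y/σ_X)·(x − μ_X).
E[Y | X=-4.8] = 11.6 + (-0.57)·(6.0/2.0)·(-4.8 − (-6.9)) = 11.6 + (-1.71)·(2.1) = 8.0090.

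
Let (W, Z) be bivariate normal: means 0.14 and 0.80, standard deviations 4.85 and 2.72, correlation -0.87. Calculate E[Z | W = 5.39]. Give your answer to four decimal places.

-1.7616

For a bivariate normal, E[Z | W=x] = μ_Z + ρ·(σ_Z/σ_W)·(x − μ_W).
E[Z | W=5.39] = 0.80 + (-0.87)·(2.72/4.85)·(5.39 − (0.14)) = 0.80 + (-0.48792)·(5.25) = -1.7616.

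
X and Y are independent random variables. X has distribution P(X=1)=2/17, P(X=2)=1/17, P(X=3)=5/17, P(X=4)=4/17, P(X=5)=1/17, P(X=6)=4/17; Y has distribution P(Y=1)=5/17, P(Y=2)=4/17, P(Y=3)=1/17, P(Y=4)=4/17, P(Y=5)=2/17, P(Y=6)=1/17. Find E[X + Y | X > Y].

1093/168

P(X > Y) = 168/289.
Summing (X+Y)·P(x,y) over outcomes with X > Y gives 1093/289.
E[X + Y | X > Y] = (1093/289) / (168/289) = 1093/168.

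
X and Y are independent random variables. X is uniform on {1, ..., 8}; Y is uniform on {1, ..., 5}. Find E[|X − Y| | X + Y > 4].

47/17

P(X + Y > 4) = 17/20.
Summing |X−Y|·P(x,y) over outcomes with X + Y > 4 gives 47/20.
E[|X − Y| | X + Y > 4] = (47/20) / (17/20) = 47/17.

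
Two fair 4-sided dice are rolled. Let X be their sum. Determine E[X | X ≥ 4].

P(X ≥ 4) = 13/16.
Σ over the event: 4·3/16 + 5·1/4 + 6·3/16 + 7·1/8 + 8·1/16 = 9/2.
E[X | X ≥ 4] = (9/2) / (13/16) = 72/13.

72/13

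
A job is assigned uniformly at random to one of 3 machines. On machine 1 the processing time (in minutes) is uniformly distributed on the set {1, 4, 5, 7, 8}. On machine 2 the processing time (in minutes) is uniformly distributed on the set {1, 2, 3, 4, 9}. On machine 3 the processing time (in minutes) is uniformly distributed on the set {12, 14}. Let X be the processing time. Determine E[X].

109/15

E[X | machine 1] = (1+4+5+7+8)/5 = 5.
E[X | machine 2] = (1+2+3+4+9)/5 = 19/5.
E[X | machine 3] = (12+14)/2 = 13.
E[X] = (1/3)·(5) + (1/3)·(19/5) + (1/3)·(13) = 109/15.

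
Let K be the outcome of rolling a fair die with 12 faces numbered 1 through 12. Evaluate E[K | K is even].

7

Given K is even, K is equally likely to be any of {2, 4, 6, 8, 10, 12}.
E[K | K is even] = (2 + 4 + 6 + 8 + 10 + 12) / 6 = 7.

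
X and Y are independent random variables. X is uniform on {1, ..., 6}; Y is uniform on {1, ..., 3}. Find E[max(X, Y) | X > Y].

53/12

P(X > Y) = 2/3.
Summing max(X,Y)·P(x,y) over outcomes with X > Y gives 53/18.
E[max(X, Y) | X > Y] = (53/18) / (2/3) = 53/12.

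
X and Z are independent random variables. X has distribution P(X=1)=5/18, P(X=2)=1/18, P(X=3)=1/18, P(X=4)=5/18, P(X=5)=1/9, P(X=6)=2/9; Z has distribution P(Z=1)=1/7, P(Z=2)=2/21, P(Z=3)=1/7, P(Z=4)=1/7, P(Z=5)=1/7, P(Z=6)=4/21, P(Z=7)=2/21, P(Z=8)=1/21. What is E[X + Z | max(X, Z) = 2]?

P(max(X, Z) = 2) = 5/126.
Summing (X+Z)·P(x,y) over outcomes with max(X, Z) = 2 gives 47/378.
E[X + Z | max(X, Z) = 2] = (47/378) / (5/126) = 47/15.

47/15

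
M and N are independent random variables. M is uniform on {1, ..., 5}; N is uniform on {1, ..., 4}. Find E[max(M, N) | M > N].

Outcomes with M > N: (2,1), (3,1), (3,2), (4,1), (4,2), (4,3), (5,1), (5,2), (5,3), (5,4), each with probability 1/20.
E[max(M, N) | M > N] = (2 + 3 + 3 + 4 + 4 + 4 + 5 + 5 + 5 + 5) / 10 = 4.

4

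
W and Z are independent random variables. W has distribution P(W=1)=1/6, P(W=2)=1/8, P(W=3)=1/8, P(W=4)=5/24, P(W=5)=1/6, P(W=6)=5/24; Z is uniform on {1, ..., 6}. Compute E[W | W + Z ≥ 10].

P(W + Z ≥ 10) = 7/36.
Summing W·P(x,y) over outcomes with W + Z ≥ 10 gives 25/24.
E[W | W + Z ≥ 10] = (25/24) / (7/36) = 75/14.

75/14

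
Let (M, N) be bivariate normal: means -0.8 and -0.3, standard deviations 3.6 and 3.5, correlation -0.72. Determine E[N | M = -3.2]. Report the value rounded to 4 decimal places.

1.3800

The regression of N on M has slope ρ·σ_N/σ_M and passes through (μ_M, μ_N).
E[N | M=-3.2] = -0.3 + (-0.72)·(3.5/3.6)·(-3.2 − (-0.8)) = -0.3 + (-0.7)·(-2.4) = 1.3800.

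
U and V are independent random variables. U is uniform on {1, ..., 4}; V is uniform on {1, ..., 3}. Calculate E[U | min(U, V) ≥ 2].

3

P(min(U, V) ≥ 2) = 1/2.
Summing U·P(x,y) over outcomes with min(U, V) ≥ 2 gives 3/2.
E[U | min(U, V) ≥ 2] = (3/2) / (1/2) = 3.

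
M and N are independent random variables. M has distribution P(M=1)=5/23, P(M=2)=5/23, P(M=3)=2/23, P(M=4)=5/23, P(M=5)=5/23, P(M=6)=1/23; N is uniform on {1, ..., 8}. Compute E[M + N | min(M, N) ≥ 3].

P(min(M, N) ≥ 3) = 39/92.
Summing (M+N)·P(x,y) over outcomes with min(M, N) ≥ 3 gives 771/184.
E[M + N | min(M, N) ≥ 3] = (771/184) / (39/92) = 257/26.

257/26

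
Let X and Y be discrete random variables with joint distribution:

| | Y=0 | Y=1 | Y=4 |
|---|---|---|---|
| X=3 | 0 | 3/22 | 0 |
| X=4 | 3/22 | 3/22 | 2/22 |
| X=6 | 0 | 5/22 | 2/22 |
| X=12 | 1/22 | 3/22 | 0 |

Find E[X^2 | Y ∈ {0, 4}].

37

P(Y ∈ {0, 4}) = 4/11.
Summing X^2·P(X=x,Y=y) over the conditioning event gives 148/11.
E[X^2 | Y ∈ {0, 4}] = (148/11) / (4/11) = 37.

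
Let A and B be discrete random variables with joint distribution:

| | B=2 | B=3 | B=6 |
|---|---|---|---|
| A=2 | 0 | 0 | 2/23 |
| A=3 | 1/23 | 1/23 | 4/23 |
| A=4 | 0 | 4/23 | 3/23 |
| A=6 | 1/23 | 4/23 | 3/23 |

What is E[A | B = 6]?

P(B = 6) = 12/23.
Σ A·P over the event = 2·(2/23) + 3·(4/23) + 4·(3/23) + 6·(3/23) = 2.
E[A | B = 6] = (2) / (12/23) = 23/6.

23/6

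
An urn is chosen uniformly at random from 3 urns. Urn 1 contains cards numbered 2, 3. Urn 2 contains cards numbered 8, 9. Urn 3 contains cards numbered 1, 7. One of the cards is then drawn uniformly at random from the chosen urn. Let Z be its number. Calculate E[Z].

5

E[Z | urn 1] = (2+3)/2 = 5/2.
E[Z | urn 2] = (8+9)/2 = 17/2.
E[Z | urn 3] = (1+7)/2 = 4.
By the law of total expectation,
E[Z] = (1/3)·(5/2) + (1/3)·(17/2) + (1/3)·(4) = 5.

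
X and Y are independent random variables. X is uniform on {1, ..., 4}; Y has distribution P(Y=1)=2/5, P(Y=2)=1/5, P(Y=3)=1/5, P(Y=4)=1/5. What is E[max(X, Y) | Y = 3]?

P(Y = 3) = 1/5.
Summing max(X,Y)·P(x,y) over outcomes with Y = 3 gives 13/20.
E[max(X, Y) | Y = 3] = (13/20) / (1/5) = 13/4.

13/4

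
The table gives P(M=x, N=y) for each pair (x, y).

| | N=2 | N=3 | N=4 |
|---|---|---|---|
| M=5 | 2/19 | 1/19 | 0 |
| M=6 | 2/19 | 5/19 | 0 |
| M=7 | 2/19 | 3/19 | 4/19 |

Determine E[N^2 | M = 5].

P(M = 5) = 3/19.
Σ N^2·P over the event = 4·(2/19) + 9·(1/19) = 17/19.
E[N^2 | M = 5] = (17/19) / (3/19) = 17/3.

17/3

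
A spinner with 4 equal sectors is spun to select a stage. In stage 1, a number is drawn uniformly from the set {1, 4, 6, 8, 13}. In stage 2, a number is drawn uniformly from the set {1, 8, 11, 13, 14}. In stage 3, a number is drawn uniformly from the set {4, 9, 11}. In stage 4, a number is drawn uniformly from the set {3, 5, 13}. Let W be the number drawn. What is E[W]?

77/10

E[W | stage 1] = (1+4+6+8+13)/5 = 32/5.
E[W | stage 2] = (1+8+11+13+14)/5 = 47/5.
E[W | stage 3] = (4+9+11)/3 = 8.
E[W | stage 4] = (3+5+13)/3 = 7.
E[W] = (1/4)·(32/5) + (1/4)·(47/5) + (1/4)·(8) + (1/4)·(7) = 77/10.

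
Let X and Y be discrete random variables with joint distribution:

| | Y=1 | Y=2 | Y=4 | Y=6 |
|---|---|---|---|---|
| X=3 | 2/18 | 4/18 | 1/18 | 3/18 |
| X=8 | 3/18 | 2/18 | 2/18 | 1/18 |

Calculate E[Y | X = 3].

16/5

P(X = 3) = 5/9.
Σ Y·P over the event = 1·(2/18) + 2·(4/18) + 4·(1/18) + 6·(3/18) = 16/9.
E[Y | X = 3] = (16/9) / (5/9) = 16/5.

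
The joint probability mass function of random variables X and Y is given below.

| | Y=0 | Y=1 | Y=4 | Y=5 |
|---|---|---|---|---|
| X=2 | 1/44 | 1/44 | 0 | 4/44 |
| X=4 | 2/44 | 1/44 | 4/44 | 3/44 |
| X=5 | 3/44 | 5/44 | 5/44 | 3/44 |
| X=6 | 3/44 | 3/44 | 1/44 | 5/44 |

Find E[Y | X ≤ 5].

P(X ≤ 5) = 8/11.
Summing Y·P(X=x,Y=y) over the conditioning event gives 93/44.
E[Y | X ≤ 5] = (93/44) / (8/11) = 93/32.

93/32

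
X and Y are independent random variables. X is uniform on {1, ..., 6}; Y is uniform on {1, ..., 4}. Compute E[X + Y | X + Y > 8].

28/3

Outcomes with X + Y > 8: (5,4), (6,3), (6,4), each with probability 1/24.
E[X + Y | X + Y > 8] = (9 + 9 + 10) / 3 = 28/3.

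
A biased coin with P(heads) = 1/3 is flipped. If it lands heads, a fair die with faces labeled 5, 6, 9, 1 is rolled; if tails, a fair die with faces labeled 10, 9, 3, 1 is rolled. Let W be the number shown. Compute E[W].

67/12

E[W | heads] = (5+6+9+1)/4 = 21/4.
E[W | tails] = (10+9+3+1)/4 = 23/4.
E[W] = (1/3)·(21/4) + (2/3)·(23/4) = 67/12.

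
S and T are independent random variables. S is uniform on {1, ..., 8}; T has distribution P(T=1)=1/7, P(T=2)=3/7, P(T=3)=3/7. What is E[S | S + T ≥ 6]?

P(S + T ≥ 6) = 37/56.
Summing S·P(x,y) over outcomes with S + T ≥ 6 gives 215/56.
E[S | S + T ≥ 6] = (215/56) / (37/56) = 215/37.

215/37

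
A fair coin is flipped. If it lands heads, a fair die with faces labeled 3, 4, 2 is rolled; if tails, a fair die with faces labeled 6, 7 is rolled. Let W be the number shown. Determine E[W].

19/4

E[W | heads] = (3+4+2)/3 = 3.
E[W | tails] = (6+7)/2 = 13/2.
By the law of total expectation,
E[W] = (1/2)·(3) + (1/2)·(13/2) = 19/4.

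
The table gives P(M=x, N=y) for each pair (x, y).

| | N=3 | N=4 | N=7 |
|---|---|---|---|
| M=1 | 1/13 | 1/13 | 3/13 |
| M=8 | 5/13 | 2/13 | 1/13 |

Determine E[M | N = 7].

11/4

P(N = 7) = 4/13.
Σ M·P over the event = 1·(3/13) + 8·(1/13) = 11/13.
E[M | N = 7] = (11/13) / (4/13) = 11/4.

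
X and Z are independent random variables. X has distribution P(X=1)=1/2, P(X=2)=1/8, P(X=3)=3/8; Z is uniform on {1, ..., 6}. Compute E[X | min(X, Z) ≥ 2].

11/4

P(min(X, Z) ≥ 2) = 5/12.
Summing X·P(x,y) over outcomes with min(X, Z) ≥ 2 gives 55/48.
E[X | min(X, Z) ≥ 2] = (55/48) / (5/12) = 11/4.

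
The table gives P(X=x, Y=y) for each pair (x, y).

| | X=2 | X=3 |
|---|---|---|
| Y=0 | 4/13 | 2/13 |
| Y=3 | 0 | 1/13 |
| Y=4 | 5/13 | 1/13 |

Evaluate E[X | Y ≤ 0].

P(Y ≤ 0) = 6/13.
Σ X·P over the event = 2·(4/13) + 3·(2/13) = 14/13.
E[X | Y ≤ 0] = (14/13) / (6/13) = 7/3.

7/3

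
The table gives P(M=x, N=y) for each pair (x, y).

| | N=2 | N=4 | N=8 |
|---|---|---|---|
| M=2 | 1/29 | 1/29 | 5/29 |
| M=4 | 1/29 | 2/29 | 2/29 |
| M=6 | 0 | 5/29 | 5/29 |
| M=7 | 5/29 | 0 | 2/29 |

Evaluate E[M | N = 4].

5

P(N = 4) = 8/29.
Σ M·P over the event = 2·(1/29) + 4·(2/29) + 6·(5/29) = 40/29.
E[M | N = 4] = (40/29) / (8/29) = 5.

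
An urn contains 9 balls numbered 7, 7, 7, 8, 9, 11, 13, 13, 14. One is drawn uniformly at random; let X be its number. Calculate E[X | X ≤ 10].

38/5

P(X ≤ 10) = 5/9.
Σ over the event: 7·1/3 + 8·1/9 + 9·1/9 = 38/9.
E[X | X ≤ 10] = (38/9) / (5/9) = 38/5.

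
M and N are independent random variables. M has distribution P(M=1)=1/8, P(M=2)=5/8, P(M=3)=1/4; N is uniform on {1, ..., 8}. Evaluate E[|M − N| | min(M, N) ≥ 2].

137/49

P(min(M, N) ≥ 2) = 49/64.
Summing |M−N|·P(x,y) over outcomes with min(M, N) ≥ 2 gives 137/64.
E[|M − N| | min(M, N) ≥ 2] = (137/64) / (49/64) = 137/49.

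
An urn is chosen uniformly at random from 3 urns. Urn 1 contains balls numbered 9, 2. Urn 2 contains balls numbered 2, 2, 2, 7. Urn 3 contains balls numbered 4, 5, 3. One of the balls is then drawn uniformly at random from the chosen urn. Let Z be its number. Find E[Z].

17/4

E[Z | urn 1] = (9+2)/2 = 11/2.
E[Z | urn 2] = (2+2+2+7)/4 = 13/4.
E[Z | urn 3] = (4+5+3)/3 = 4.
E[Z] = (1/3)·(11/2) + (1/3)·(13/4) + (1/3)·(4) = 17/4.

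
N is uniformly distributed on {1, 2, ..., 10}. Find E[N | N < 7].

Given N < 7, N is equally likely to be any of {1, 2, 3, 4, 5, 6}.
E[N | N < 7] = (1 + 2 + 3 + 4 + 5 + 6) / 6 = 7/2.

7/2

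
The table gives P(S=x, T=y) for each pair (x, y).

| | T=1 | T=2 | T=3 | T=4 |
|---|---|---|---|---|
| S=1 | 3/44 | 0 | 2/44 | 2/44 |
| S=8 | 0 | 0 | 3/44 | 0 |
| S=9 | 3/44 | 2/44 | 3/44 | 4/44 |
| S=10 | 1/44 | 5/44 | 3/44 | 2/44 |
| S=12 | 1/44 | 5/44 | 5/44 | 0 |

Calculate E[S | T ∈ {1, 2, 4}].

17/2

P(T ∈ {1, 2, 4}) = 7/11.
Summing S·P(S=x,T=y) over the conditioning event gives 119/22.
E[S | T ∈ {1, 2, 4}] = (119/22) / (7/11) = 17/2.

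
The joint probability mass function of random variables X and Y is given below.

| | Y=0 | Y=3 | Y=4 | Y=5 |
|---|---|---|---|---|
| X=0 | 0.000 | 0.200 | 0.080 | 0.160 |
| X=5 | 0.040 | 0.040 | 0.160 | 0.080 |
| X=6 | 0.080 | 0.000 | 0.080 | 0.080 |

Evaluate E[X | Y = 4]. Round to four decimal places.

P(Y = 4) = 0.320.
Σ X·P over the event = 0·(0.080) + 5·(0.160) + 6·(0.080) = 1.280.
E[X | Y = 4] = (1.280) / (0.320) = 4.0000.

4.0000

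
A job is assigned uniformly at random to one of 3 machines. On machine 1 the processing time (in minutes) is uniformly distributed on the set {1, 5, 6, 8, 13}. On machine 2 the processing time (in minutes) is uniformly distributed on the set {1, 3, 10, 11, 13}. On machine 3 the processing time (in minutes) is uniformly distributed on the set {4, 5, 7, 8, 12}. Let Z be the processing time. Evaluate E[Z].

107/15

E[Z | machine 1] = (1+5+6+8+13)/5 = 33/5.
E[Z | machine 2] = (1+3+10+11+13)/5 = 38/5.
E[Z | machine 3] = (4+5+7+8+12)/5 = 36/5.
E[Z] = (1/3)·(33/5) + (1/3)·(38/5) + (1/3)·(36/5) = 107/15.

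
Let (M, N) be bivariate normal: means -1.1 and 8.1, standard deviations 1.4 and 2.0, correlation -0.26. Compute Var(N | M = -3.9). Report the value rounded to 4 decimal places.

3.7296

Var(N | M=x) = (1 − ρ²)·σ_N².
Var(N | M=-3.9) = (2.0)²·(1 − (-0.26)²) = 4·0.9324 = 3.7296.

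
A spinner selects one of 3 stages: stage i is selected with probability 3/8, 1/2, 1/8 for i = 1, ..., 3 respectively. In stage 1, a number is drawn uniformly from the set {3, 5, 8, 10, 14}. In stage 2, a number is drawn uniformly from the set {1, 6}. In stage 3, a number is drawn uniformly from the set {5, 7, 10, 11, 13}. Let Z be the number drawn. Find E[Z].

E[Z | stage 1] = (3+5+8+10+14)/5 = 8.
E[Z | stage 2] = (1+6)/2 = 7/2.
E[Z | stage 3] = (5+7+10+11+13)/5 = 46/5.
By the law of total expectation,
E[Z] = (3/8)·(8) + (1/2)·(7/2) + (1/8)·(46/5) = 59/10.

59/10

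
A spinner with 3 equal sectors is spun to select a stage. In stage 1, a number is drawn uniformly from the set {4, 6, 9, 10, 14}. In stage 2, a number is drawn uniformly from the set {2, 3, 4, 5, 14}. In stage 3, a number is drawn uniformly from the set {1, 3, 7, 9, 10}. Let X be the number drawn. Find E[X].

101/15

E[X | stage 1] = (4+6+9+10+14)/5 = 43/5.
E[X | stage 2] = (2+3+4+5+14)/5 = 28/5.
E[X | stage 3] = (1+3+7+9+10)/5 = 6.
By the law of total expectation,
E[X] = (1/3)·(43/5) + (1/3)·(28/5) + (1/3)·(6) = 101/15.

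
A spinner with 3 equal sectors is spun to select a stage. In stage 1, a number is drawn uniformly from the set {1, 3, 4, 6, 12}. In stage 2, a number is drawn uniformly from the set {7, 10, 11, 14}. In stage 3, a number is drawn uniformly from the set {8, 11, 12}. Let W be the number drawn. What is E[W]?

781/90

E[W | stage 1] = (1+3+4+6+12)/5 = 26/5.
E[W | stage 2] = (7+10+11+14)/4 = 21/2.
E[W | stage 3] = (8+11+12)/3 = 31/3.
By the law of total expectation,
E[W] = (1/3)·(26/5) + (1/3)·(21/2) + (1/3)·(31/3) = 781/90.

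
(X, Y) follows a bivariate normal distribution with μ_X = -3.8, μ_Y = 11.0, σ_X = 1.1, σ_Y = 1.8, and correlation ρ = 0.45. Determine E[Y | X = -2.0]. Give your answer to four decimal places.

12.3255

E[Y | X=x] = μ_Y + ρ(σ_Y/σ_X)(x − μ_X) for jointly normal variables.
E[Y | X=-2.0] = 11.0 + (0.45)·(1.8/1.1)·(-2.0 − (-3.8)) = 11.0 + (0.736364)·(1.8) = 12.3255.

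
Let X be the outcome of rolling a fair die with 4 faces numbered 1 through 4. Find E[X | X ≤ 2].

3/2

Given X ≤ 2, X is equally likely to be any of {1, 2}.
E[X | X ≤ 2] = (1 + 2) / 2 = 3/2.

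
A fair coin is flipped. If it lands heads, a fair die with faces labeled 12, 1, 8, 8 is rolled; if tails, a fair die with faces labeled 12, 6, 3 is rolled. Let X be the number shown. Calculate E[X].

57/8

E[X | heads] = (12+1+8+8)/4 = 29/4.
E[X | tails] = (12+6+3)/3 = 7.
E[X] = (1/2)·(29/4) + (1/2)·(7) = 57/8.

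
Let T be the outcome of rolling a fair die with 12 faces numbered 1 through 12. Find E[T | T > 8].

21/2

Given T > 8, T is equally likely to be any of {9, 10, 11, 12}.
E[T | T > 8] = (9 + 10 + 11 + 12) / 4 = 21/2.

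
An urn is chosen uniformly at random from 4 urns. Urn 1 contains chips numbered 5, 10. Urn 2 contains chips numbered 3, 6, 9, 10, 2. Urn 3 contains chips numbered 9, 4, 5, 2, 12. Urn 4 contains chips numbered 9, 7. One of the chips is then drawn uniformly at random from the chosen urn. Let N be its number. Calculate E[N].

279/40

E[N | urn 1] = (5+10)/2 = 15/2.
E[N | urn 2] = (3+6+9+10+2)/5 = 6.
E[N | urn 3] = (9+4+5+2+12)/5 = 32/5.
E[N | urn 4] = (9+7)/2 = 8.
By the law of total expectation,
E[N] = (1/4)·(15/2) + (1/4)·(6) + (1/4)·(32/5) + (1/4)·(8) = 279/40.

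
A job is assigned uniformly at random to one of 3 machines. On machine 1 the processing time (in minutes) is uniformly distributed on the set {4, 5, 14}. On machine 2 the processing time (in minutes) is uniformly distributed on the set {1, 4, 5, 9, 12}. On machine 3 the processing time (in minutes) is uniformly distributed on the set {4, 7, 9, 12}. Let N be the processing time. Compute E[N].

E[N | machine 1] = (4+5+14)/3 = 23/3.
E[N | machine 2] = (1+4+5+9+12)/5 = 31/5.
E[N | machine 3] = (4+7+9+12)/4 = 8.
By the law of total expectation,
E[N] = (1/3)·(23/3) + (1/3)·(31/5) + (1/3)·(8) = 328/45.

328/45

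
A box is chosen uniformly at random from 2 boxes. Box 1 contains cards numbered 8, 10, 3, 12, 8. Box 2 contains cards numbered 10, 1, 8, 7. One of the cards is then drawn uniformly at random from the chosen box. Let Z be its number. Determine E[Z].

E[Z | box 1] = (8+10+3+12+8)/5 = 41/5.
E[Z | box 2] = (10+1+8+7)/4 = 13/2.
E[Z] = (1/2)·(41/5) + (1/2)·(13/2) = 147/20.

147/20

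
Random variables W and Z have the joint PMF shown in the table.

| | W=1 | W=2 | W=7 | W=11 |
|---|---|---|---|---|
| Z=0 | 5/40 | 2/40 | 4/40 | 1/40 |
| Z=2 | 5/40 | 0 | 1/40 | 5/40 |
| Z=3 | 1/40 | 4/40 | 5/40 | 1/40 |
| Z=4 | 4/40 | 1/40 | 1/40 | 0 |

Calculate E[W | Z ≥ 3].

P(Z ≥ 3) = 17/40.
Summing W·P(W=x,Z=y) over the conditioning event gives 17/10.
E[W | Z ≥ 3] = (17/10) / (17/40) = 4.

4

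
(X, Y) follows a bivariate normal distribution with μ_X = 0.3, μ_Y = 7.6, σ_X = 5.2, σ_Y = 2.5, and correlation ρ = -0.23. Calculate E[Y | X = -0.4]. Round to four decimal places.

For a bivariate normal, E[Y | X=x] = μ_Y + ρ·(σ_Y/σ_X)·(x − μ_X).
E[Y | X=-0.4] = 7.6 + (-0.23)·(2.5/5.2)·(-0.4 − (0.3)) = 7.6 + (-0.11058)·(-0.7) = 7.6774.

7.6774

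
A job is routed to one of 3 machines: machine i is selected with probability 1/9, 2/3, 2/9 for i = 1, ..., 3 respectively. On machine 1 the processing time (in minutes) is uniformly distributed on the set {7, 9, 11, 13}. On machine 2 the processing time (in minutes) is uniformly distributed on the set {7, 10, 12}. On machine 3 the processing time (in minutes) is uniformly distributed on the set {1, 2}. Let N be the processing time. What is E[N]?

E[N | machine 1] = (7+9+11+13)/4 = 10.
E[N | machine 2] = (7+10+12)/3 = 29/3.
E[N | machine 3] = (1+2)/2 = 3/2.
By the law of total expectation,
E[N] = (1/9)·(10) + (2/3)·(29/3) + (2/9)·(3/2) = 71/9.

71/9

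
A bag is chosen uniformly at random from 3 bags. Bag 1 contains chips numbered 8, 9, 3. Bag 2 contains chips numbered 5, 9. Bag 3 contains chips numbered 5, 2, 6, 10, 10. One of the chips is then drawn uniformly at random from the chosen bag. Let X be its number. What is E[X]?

304/45

E[X | bag 1] = (8+9+3)/3 = 20/3.
E[X | bag 2] = (5+9)/2 = 7.
E[X | bag 3] = (5+2+6+10+10)/5 = 33/5.
By the law of total expectation,
E[X] = (1/3)·(20/3) + (1/3)·(7) + (1/3)·(33/5) = 304/45.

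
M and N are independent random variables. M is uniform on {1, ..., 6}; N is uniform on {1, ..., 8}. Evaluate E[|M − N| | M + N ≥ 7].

92/33

P(M + N ≥ 7) = 11/16.
Summing |M−N|·P(x,y) over outcomes with M + N ≥ 7 gives 23/12.
E[|M − N| | M + N ≥ 7] = (23/12) / (11/16) = 92/33.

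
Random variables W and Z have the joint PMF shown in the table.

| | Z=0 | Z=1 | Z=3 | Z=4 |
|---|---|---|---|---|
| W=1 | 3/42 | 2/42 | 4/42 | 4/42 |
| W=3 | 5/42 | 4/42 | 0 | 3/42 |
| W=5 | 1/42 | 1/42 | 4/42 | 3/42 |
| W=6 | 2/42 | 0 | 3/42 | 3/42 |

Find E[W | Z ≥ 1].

107/31

P(Z ≥ 1) = 31/42.
Summing W·P(W=x,Z=y) over the conditioning event gives 107/42.
E[W | Z ≥ 1] = (107/42) / (31/42) = 107/31.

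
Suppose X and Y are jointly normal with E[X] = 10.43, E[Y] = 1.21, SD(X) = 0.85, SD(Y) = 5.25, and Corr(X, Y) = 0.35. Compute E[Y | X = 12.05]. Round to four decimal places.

E[Y | X=x] = μ_Y + ρ(σ_Y/σ_X)(x − μ_X) for jointly normal variables.
E[Y | X=12.05] = 1.21 + (0.35)·(5.25/0.85)·(12.05 − (10.43)) = 1.21 + (2.1618)·(1.62) = 4.7121.

4.7121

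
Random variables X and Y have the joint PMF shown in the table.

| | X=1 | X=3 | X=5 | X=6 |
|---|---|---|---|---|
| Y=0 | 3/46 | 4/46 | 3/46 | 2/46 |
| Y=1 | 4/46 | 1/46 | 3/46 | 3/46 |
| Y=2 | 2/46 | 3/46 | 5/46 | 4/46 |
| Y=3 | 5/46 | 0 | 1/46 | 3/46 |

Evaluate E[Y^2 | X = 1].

57/14

P(X = 1) = 7/23.
Summing Y^2·P(X=x,Y=y) over the conditioning event gives 57/46.
E[Y^2 | X = 1] = (57/46) / (7/23) = 57/14.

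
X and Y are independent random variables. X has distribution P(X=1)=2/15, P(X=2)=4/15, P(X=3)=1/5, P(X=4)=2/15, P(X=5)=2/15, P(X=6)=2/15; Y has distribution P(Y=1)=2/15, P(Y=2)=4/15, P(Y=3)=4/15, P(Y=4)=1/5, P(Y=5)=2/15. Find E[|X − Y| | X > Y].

37/17

P(X > Y) = 34/75.
Summing |X−Y|·P(x,y) over outcomes with X > Y gives 74/75.
E[|X − Y| | X > Y] = (74/75) / (34/75) = 37/17.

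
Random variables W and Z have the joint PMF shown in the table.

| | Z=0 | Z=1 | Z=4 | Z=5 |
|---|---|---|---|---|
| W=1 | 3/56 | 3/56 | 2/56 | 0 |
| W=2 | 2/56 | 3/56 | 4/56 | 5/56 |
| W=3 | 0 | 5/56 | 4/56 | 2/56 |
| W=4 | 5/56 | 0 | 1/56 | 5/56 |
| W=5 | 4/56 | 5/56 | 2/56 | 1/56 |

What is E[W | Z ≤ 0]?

P(Z ≤ 0) = 1/4.
Σ W·P over the event = 1·(3/56) + 2·(2/56) + 4·(5/56) + 5·(4/56) = 47/56.
E[W | Z ≤ 0] = (47/56) / (1/4) = 47/14.

47/14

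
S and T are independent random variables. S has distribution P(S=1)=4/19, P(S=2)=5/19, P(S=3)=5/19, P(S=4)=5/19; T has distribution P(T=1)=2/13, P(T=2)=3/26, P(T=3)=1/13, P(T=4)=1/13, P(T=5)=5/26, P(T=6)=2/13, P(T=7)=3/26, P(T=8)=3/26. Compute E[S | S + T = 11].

P(S + T = 11) = 15/247.
Summing S·P(x,y) over outcomes with S + T = 11 gives 105/494.
E[S | S + T = 11] = (105/494) / (15/247) = 7/2.

7/2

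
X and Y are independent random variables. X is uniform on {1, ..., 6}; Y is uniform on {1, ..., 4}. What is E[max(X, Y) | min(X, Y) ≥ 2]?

P(min(X, Y) ≥ 2) = 5/8.
Summing max(X,Y)·P(x,y) over outcomes with min(X, Y) ≥ 2 gives 8/3.
E[max(X, Y) | min(X, Y) ≥ 2] = (8/3) / (5/8) = 64/15.

64/15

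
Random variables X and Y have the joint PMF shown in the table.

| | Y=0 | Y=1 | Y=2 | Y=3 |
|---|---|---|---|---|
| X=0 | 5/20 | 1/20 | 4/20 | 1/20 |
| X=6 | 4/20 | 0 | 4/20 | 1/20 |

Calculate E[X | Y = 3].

3

P(Y = 3) = 1/10.
Σ X·P over the event = 0·(1/20) + 6·(1/20) = 3/10.
E[X | Y = 3] = (3/10) / (1/10) = 3.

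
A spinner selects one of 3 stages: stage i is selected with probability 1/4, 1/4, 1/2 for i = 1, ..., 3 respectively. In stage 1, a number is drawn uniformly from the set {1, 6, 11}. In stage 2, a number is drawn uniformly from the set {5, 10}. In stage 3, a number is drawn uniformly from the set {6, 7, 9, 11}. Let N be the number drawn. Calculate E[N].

15/2

E[N | stage 1] = (1+6+11)/3 = 6.
E[N | stage 2] = (5+10)/2 = 15/2.
E[N | stage 3] = (6+7+9+11)/4 = 33/4.
By the law of total expectation,
E[N] = (1/4)·(6) + (1/4)·(15/2) + (1/2)·(33/4) = 15/2.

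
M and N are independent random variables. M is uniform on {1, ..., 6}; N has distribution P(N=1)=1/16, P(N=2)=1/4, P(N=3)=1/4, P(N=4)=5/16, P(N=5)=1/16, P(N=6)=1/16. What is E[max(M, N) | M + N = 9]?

60/11

P(M + N = 9) = 11/96.
Summing max(M,N)·P(x,y) over outcomes with M + N = 9 gives 5/8.
E[max(M, N) | M + N = 9] = (5/8) / (11/96) = 60/11.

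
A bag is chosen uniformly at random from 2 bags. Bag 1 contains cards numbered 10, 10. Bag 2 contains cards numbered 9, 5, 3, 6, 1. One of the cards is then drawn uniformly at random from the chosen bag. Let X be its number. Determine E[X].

E[X | bag 1] = (10+10)/2 = 10.
E[X | bag 2] = (9+5+3+6+1)/5 = 24/5.
By the law of total expectation,
E[X] = (1/2)·(10) + (1/2)·(24/5) = 37/5.

37/5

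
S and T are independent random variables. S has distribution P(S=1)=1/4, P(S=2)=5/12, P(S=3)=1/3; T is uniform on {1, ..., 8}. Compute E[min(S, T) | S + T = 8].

P(S + T = 8) = 1/8.
Summing min(S,T)·P(x,y) over outcomes with S + T = 8 gives 25/96.
E[min(S, T) | S + T = 8] = (25/96) / (1/8) = 25/12.

25/12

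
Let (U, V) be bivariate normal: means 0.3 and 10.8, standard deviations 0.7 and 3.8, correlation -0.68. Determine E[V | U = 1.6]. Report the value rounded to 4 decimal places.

For a bivariate normal, E[V | U=x] = μ_V + ρ·(σ_V/σ_U)·(x − μ_U).
E[V | U=1.6] = 10.8 + (-0.68)·(3.8/0.7)·(1.6 − (0.3)) = 10.8 + (-3.69143)·(1.3) = 6.0011.

6.0011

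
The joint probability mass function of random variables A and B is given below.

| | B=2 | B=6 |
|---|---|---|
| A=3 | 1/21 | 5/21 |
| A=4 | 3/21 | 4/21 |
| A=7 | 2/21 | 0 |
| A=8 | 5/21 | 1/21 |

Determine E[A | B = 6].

39/10

P(B = 6) = 10/21.
Summing A·P(A=x,B=y) over the conditioning event gives 13/7.
E[A | B = 6] = (13/7) / (10/21) = 39/10.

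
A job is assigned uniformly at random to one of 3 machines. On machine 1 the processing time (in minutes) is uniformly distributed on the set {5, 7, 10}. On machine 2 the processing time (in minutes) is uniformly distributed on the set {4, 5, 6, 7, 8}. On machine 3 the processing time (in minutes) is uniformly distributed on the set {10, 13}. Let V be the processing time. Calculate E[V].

E[V | machine 1] = (5+7+10)/3 = 22/3.
E[V | machine 2] = (4+5+6+7+8)/5 = 6.
E[V | machine 3] = (10+13)/2 = 23/2.
E[V] = (1/3)·(22/3) + (1/3)·(6) + (1/3)·(23/2) = 149/18.

149/18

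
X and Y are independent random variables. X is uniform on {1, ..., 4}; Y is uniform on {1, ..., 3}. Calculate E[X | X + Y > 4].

10/3

P(X + Y > 4) = 1/2.
Summing X·P(x,y) over outcomes with X + Y > 4 gives 5/3.
E[X | X + Y > 4] = (5/3) / (1/2) = 10/3.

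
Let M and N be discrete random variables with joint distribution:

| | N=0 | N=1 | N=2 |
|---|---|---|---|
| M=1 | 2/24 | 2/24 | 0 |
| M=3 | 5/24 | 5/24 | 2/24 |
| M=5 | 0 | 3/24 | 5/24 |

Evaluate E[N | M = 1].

1/2

P(M = 1) = 1/6.
Σ N·P over the event = 0·(2/24) + 1·(2/24) = 1/12.
E[N | M = 1] = (1/12) / (1/6) = 1/2.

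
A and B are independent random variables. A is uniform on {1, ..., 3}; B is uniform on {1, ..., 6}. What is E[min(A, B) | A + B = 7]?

Outcomes with A + B = 7: (1,6), (2,5), (3,4), each with probability 1/18.
E[min(A, B) | A + B = 7] = (1 + 2 + 3) / 3 = 2.

2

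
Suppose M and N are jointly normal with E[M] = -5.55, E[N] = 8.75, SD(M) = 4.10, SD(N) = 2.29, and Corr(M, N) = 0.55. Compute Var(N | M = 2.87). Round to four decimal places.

For a bivariate normal, Var(N | M=x) = σ_N²(1 − ρ²).
Var(N | M=2.87) = (2.29)²·(1 − (0.55)²) = 5.2441·0.6975 = 3.6578.

3.6578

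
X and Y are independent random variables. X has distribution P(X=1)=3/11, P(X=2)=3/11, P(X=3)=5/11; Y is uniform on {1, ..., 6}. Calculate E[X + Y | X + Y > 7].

109/13

P(X + Y > 7) = 13/66.
Summing (X+Y)·P(x,y) over outcomes with X + Y > 7 gives 109/66.
E[X + Y | X + Y > 7] = (109/66) / (13/66) = 109/13.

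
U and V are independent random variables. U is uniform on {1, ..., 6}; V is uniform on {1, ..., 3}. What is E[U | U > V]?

P(U > V) = 2/3.
Summing U·P(x,y) over outcomes with U > V gives 53/18.
E[U | U > V] = (53/18) / (2/3) = 53/12.

53/12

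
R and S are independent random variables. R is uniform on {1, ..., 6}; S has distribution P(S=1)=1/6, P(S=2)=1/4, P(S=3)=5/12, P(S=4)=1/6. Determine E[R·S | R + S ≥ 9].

178/9

P(R + S ≥ 9) = 1/8.
Summing RS·P(x,y) over outcomes with R + S ≥ 9 gives 89/36.
E[R·S | R + S ≥ 9] = (89/36) / (1/8) = 178/9.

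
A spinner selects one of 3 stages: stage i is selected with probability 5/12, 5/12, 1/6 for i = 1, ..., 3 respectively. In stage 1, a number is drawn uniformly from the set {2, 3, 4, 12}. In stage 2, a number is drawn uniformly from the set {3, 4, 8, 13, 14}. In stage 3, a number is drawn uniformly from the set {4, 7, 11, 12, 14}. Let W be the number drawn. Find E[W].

583/80

E[W | stage 1] = (2+3+4+12)/4 = 21/4.
E[W | stage 2] = (3+4+8+13+14)/5 = 42/5.
E[W | stage 3] = (4+7+11+12+14)/5 = 48/5.
E[W] = (5/12)·(21/4) + (5/12)·(42/5) + (1/6)·(48/5) = 583/80.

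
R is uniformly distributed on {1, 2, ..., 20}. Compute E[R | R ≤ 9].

Given R ≤ 9, R is equally likely to be any of {1, 2, 3, 4, 5, 6, 7, 8, 9}.
E[R | R ≤ 9] = (1 + 2 + 3 + 4 + 5 + 6 + 7 + 8 + 9) / 9 = 5.

5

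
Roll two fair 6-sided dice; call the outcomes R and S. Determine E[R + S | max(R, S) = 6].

102/11

P(max(R, S) = 6) = 11/36.
Summing (R+S)·P(x,y) over outcomes with max(R, S) = 6 gives 17/6.
E[R + S | max(R, S) = 6] = (17/6) / (11/36) = 102/11.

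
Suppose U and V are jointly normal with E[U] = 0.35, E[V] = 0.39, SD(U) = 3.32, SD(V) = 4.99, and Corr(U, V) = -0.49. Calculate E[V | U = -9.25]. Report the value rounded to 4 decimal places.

The regression of V on U has slope ρ·σ_V/σ_U and passes through (μ_U, μ_V).
E[V | U=-9.25] = 0.39 + (-0.49)·(4.99/3.32)·(-9.25 − (0.35)) = 0.39 + (-0.73648)·(-9.6) = 7.4602.

7.4602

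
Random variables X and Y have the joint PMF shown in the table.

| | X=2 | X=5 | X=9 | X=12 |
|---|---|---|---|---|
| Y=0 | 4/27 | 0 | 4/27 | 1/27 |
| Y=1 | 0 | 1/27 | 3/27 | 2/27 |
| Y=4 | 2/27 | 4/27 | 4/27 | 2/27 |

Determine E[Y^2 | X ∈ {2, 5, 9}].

82/11

P(X ∈ {2, 5, 9}) = 22/27.
Σ Y^2·P over the event = 0·(4/27) + 16·(2/27) + 1·(1/27) + 16·(4/27) + 0·(4/27) + 1·(3/27) + 16·(4/27) = 164/27.
E[Y^2 | X ∈ {2, 5, 9}] = (164/27) / (22/27) = 82/11.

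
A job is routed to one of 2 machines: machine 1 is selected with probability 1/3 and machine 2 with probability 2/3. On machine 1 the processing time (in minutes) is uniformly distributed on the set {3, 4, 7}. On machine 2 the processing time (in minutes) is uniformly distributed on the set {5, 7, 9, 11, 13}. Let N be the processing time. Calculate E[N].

68/9

E[N | machine 1] = (3+4+7)/3 = 14/3.
E[N | machine 2] = (5+7+9+11+13)/5 = 9.
E[N] = (1/3)·(14/3) + (2/3)·(9) = 68/9.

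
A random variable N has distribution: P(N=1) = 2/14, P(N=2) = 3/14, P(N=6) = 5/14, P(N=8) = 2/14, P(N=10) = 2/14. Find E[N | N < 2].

P(N < 2) = 1/7.
Σ over the event: 1·1/7 = 1/7.
E[N | N < 2] = (1/7) / (1/7) = 1.

1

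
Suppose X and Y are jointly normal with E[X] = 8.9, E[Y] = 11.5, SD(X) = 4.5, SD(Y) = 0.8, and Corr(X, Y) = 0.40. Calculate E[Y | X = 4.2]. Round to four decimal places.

11.1658

E[Y | X=x] = μ_Y + ρ(σ_Y/σ_X)(x − μ_X) for jointly normal variables.
E[Y | X=4.2] = 11.5 + (0.40)·(0.8/4.5)·(4.2 − (8.9)) = 11.5 + (0.071111)·(-4.7) = 11.1658.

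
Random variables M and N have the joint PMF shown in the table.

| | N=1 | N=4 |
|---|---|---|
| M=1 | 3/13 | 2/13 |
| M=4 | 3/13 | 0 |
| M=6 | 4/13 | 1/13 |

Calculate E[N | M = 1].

11/5

P(M = 1) = 5/13.
Σ N·P over the event = 1·(3/13) + 4·(2/13) = 11/13.
E[N | M = 1] = (11/13) / (5/13) = 11/5.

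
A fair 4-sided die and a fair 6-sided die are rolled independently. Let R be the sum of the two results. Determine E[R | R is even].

P(R is even) = 1/2.
Σ over the event: 2·1/24 + 4·1/8 + 6·1/6 + 8·1/8 + 10·1/24 = 3.
E[R | R is even] = (3) / (1/2) = 6.

6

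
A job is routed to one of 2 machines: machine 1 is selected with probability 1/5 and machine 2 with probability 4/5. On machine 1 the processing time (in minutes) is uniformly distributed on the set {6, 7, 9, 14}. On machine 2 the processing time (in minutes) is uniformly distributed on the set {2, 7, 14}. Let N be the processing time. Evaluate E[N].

119/15

E[N | machine 1] = (6+7+9+14)/4 = 9.
E[N | machine 2] = (2+7+14)/3 = 23/3.
E[N] = (1/5)·(9) + (4/5)·(23/3) = 119/15.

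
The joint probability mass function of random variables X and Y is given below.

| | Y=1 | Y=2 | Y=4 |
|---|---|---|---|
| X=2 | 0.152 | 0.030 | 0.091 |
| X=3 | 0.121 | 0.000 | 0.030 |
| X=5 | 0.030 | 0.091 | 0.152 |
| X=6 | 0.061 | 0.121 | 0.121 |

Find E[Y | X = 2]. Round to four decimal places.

P(X = 2) = 0.273.
Σ Y·P over the event = 1·(0.152) + 2·(0.030) + 4·(0.091) = 0.576.
E[Y | X = 2] = (0.576) / (0.273) = 2.1099.

2.1099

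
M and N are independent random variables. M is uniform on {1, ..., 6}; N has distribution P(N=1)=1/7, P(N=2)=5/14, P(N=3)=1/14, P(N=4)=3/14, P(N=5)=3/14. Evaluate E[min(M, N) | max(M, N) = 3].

9/5

P(max(M, N) = 3) = 5/42.
Summing min(M,N)·P(x,y) over outcomes with max(M, N) = 3 gives 3/14.
E[min(M, N) | max(M, N) = 3] = (3/14) / (5/42) = 9/5.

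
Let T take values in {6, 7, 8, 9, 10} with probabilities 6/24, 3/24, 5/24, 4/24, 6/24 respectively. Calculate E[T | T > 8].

P(T > 8) = 5/12.
Σ over the event: 9·1/6 + 10·1/4 = 4.
E[T | T > 8] = (4) / (5/12) = 48/5.

48/5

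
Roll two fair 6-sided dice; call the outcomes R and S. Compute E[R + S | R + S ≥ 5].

116/15

P(R + S ≥ 5) = 5/6.
Summing (R+S)·P(x,y) over outcomes with R + S ≥ 5 gives 58/9.
E[R + S | R + S ≥ 5] = (58/9) / (5/6) = 116/15.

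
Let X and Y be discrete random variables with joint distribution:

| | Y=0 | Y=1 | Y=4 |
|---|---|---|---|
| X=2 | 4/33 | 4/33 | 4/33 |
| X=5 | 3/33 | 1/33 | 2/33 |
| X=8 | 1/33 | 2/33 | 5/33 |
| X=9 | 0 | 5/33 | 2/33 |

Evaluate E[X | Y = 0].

P(Y = 0) = 8/33.
Summing X·P(X=x,Y=y) over the conditioning event gives 31/33.
E[X | Y = 0] = (31/33) / (8/33) = 31/8.

31/8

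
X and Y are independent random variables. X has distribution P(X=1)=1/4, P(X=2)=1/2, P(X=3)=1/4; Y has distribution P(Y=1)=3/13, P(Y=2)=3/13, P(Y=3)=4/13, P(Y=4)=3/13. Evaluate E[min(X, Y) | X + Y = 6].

12/5

P(X + Y = 6) = 5/26.
Summing min(X,Y)·P(x,y) over outcomes with X + Y = 6 gives 6/13.
E[min(X, Y) | X + Y = 6] = (6/13) / (5/26) = 12/5.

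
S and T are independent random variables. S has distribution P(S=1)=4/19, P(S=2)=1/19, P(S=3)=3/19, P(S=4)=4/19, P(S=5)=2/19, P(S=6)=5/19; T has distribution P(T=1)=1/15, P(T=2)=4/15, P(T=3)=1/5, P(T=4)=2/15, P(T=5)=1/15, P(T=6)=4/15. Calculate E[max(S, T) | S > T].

P(S > T) = 41/95.
Summing max(S,T)·P(x,y) over outcomes with S > T gives 121/57.
E[max(S, T) | S > T] = (121/57) / (41/95) = 605/123.

605/123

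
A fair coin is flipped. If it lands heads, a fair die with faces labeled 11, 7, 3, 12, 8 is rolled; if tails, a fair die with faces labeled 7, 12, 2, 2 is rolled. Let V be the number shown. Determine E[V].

E[V | heads] = (11+7+3+12+8)/5 = 41/5.
E[V | tails] = (7+12+2+2)/4 = 23/4.
E[V] = (1/2)·(41/5) + (1/2)·(23/4) = 279/40.

279/40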